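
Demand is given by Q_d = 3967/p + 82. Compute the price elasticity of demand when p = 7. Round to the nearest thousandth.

At p = 7, Q_d = 648.7143.
dQ_d/dp = −3967/p² = −80.9592.
Point elasticity E = (dQ_d/dp)·(p/Q_d) = -80.9592 × 7/648.7143 ≈ -0.874.
|E| < 1, so demand is inelastic at this price.

-0.874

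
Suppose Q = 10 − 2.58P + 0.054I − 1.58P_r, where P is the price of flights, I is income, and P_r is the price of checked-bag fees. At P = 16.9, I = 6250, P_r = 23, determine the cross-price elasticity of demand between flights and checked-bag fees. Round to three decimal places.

-0.136

At the given point, Q = 10 − 2.58(16.9) + 0.054(6250) − 1.58(23) = 10 − 43.602 + 337.5 − 36.34 = 267.558.
∂Q/∂P_r = −1.58, so E_xy = -1.58·(23/267.558) ≈ -0.136.
E_xy < 0: the goods are complements.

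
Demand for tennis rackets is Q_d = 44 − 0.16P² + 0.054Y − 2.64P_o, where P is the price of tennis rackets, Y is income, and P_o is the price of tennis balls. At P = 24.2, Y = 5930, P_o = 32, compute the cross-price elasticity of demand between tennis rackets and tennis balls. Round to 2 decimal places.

At the given point, Q_d = 44 − 0.16(24.2)² + 0.054(5930) − 2.64(32) = 44 − 93.7024 + 320.22 − 84.48 = 186.0376.
∂Q_d/∂P_o = −2.64, so E_xy = -2.64·(32/186.0376) ≈ -0.45.
E_xy < 0: the goods are complements.

-0.45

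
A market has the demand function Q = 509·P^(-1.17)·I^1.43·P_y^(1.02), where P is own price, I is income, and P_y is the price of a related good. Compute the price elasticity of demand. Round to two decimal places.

-1.17

For a Cobb–Douglas (constant-elasticity) form Q = A·P^α·…, the elasticity with respect to P equals the exponent α at every point.
Here the exponent on P is -1.17, so the price elasticity of demand is -1.17.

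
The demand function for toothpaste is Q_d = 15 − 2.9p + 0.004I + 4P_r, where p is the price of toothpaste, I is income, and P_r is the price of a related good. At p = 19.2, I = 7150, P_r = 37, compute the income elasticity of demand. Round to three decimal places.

Evaluating quantity at (p, I, P_r) gives Q_d = 15 − 2.9(19.2) + 0.004(7150) + 4(37) = 15 − 55.68 + 28.6 + 148 = 135.92.
∂Q_d/∂I = +0.004, so E_I = 0.004·(7150/135.92) ≈ 0.210.
E_I ∈ (0,1): normal good (necessity).

0.210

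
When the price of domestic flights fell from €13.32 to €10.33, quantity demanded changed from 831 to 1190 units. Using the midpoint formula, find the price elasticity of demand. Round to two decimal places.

-1.41

%Δq = (1190 − 831)/[(831 + 1190)/2] = 359/1010.5 ≈ 0.3553.
%Δp = (10.33 − 13.32)/[(13.32 + 10.33)/2] = -2.99/11.825 ≈ -0.2529.
Arc elasticity E = %Δq/%Δp ≈ 0.3553/-0.2529 ≈ -1.41.
|E| > 1: demand is elastic over this range.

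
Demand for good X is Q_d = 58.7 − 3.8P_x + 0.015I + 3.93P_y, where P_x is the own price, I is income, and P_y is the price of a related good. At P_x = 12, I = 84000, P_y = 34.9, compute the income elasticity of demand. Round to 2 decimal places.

0.89

Evaluating quantity at (P_x, I, P_y) gives Q_d = 58.7 − 3.8(12) + 0.015(84000) + 3.93(34.9) = 58.7 − 45.6 + 1260 + 137.157 = 1410.257.
∂Q_d/∂I = +0.015, so E_I = 0.015·(84000/1410.257) ≈ 0.89.
E_I ∈ (0,1): normal good (necessity).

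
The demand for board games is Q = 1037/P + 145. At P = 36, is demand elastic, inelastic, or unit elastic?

At P = 36, Q = 173.8056.
dQ/dP = −1037/P² = −0.8002.
Point elasticity E = (dQ/dP)·(P/Q) = -0.8002 × 36/173.8056 ≈ -0.166.
|E| ≈ 0.166 < 1, so demand is inelastic.

inelastic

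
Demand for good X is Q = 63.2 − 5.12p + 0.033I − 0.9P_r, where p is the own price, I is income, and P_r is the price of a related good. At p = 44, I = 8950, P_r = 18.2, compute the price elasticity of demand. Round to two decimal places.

-1.93

Substituting, Q = 63.2 − 5.12(44) + 0.033(8950) − 0.9(18.2) = 63.2 − 225.28 + 295.35 − 16.38 = 116.89.
∂Q/∂p = −5.12, so E_p = (−5.12)·(44/116.89) ≈ -1.93.
|E_p| > 1: demand is elastic.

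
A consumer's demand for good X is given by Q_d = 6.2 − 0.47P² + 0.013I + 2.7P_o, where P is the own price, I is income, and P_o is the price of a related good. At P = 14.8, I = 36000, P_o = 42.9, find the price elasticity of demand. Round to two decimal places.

-0.42

Substituting, Q_d = 6.2 − 0.47(14.8)² + 0.013(36000) + 2.7(42.9) = 6.2 − 102.9488 + 468 + 115.83 = 487.0812.
∂Q_d/∂P = −2·0.47·P = -13.912, so E_p = -13.912·(14.8/487.0812) ≈ -0.42.
|E_p| < 1: demand is inelastic.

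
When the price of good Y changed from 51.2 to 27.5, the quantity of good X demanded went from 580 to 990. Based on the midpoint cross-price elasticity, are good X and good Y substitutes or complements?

complements

%ΔQ_x = (990 − 580)/[(580+990)/2] = 410/785 ≈ 0.5223.
%ΔP_y = (27.5 − 51.2)/[(51.2+27.5)/2] ≈ -0.6023.
E_xy = 0.5223/-0.6023 ≈ -0.867.
E_xy < 0, so the goods are complements.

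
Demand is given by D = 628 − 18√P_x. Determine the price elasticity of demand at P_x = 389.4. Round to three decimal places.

-0.651

At P_x = 389.4, D = 272.802.
dD/dP_x = −18/(2√P_x) = −18/(2·19.7332).
Point elasticity E = (dD/dP_x)·(P_x/D) = -0.4561 × 389.4/272.802 ≈ -0.651.
|E| < 1, so demand is inelastic at this price.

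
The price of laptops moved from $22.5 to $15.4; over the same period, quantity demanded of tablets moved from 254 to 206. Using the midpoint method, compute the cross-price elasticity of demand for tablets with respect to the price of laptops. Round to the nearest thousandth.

%ΔQ_x = (206 − 254)/[(254+206)/2] = -48/230 ≈ -0.2087.
%ΔP_y = (15.4 − 22.5)/[(22.5+15.4)/2] ≈ -0.3747.
E_xy = -0.2087/-0.3747 ≈ 0.557.
E_xy > 0, so tablets and laptops are substitutes.

0.557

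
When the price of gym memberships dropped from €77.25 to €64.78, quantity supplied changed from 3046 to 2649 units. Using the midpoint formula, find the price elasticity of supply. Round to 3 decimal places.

0.794

%ΔQ = (2649 − 3046)/[(3046 + 2649)/2] = -397/2847.5 ≈ -0.1394.
%Δp = (64.78 − 77.25)/[(77.25 + 64.78)/2] = -12.47/71.015 ≈ -0.1756.
Arc elasticity E = %ΔQ/%Δp ≈ -0.1394/-0.1756 ≈ 0.794.
|E| < 1: supply is inelastic over this range.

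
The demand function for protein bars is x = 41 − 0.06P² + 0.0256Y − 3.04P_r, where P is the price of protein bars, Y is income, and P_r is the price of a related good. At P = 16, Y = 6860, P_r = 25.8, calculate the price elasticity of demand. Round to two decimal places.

-0.25

At the given point, x = 41 − 0.06(16)² + 0.0256(6860) − 3.04(25.8) = 41 − 15.36 + 175.616 − 78.432 = 122.824.
∂x/∂P = −2·0.06·P = -1.92, so E_p = -1.92·(16/122.824) ≈ -0.25.
|E_p| < 1: demand is inelastic.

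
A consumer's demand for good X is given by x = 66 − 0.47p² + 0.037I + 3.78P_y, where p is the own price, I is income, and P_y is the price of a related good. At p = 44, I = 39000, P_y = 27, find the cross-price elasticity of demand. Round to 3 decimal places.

Evaluating quantity at (p, I, P_y) gives x = 66 − 0.47(44)² + 0.037(39000) + 3.78(27) = 66 − 909.92 + 1443 + 102.06 = 701.14.
∂x/∂P_y = +3.78, so E_xy = 3.78·(27/701.14) ≈ 0.146.
E_xy > 0: the goods are substitutes.

0.146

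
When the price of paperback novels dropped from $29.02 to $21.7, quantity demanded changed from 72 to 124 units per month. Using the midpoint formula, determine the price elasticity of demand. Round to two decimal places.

%ΔQ = (124 − 72)/[(72 + 124)/2] = 52/98 ≈ 0.5306.
%ΔP = (21.7 − 29.02)/[(29.02 + 21.7)/2] = -7.32/25.36 ≈ -0.2886.
Arc elasticity E = %ΔQ/%ΔP ≈ 0.5306/-0.2886 ≈ -1.84.
|E| > 1: demand is elastic over this range.

-1.84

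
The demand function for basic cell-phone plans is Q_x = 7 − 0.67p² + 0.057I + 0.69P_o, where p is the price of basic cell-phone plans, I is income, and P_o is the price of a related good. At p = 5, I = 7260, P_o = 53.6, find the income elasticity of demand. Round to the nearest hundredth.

At the given point, Q_x = 7 − 0.67(5)² + 0.057(7260) + 0.69(53.6) = 7 − 16.75 + 413.82 + 36.984 = 441.054.
∂Q_x/∂I = +0.057, so E_I = 0.057·(7260/441.054) ≈ 0.94.
E_I ∈ (0,1): normal good (necessity).

0.94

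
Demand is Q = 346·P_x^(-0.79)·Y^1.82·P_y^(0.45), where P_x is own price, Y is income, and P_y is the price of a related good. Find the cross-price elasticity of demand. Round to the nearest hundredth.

For a Cobb–Douglas (constant-elasticity) form Q = A·P_y^α·…, the elasticity with respect to P_y equals the exponent α at every point.
Here the exponent on P_y is 0.45, so the cross-price elasticity of demand is 0.45.

0.45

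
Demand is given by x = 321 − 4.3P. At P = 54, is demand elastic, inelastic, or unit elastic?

At P = 54, x = 88.8.
dx/dP = −4.3.
Point elasticity E = (dx/dP)·(P/x) = -4.3 × 54/88.8 ≈ -2.615.
|E| ≈ 2.615 > 1, so demand is elastic.

elastic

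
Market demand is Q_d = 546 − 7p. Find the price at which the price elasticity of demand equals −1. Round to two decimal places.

For linear demand Q_d = a − bp, E = −bp/(a − bp). |E| = 1 ⇒ bp = a − bp ⇒ p = a/(2b).
p = 546/(2·7) = 39.00.

39.00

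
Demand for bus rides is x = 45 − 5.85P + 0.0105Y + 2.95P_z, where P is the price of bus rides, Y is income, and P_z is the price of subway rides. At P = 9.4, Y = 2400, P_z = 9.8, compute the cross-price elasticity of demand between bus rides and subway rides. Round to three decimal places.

First evaluate x: 45 − 5.85(9.4) + 0.0105(2400) + 2.95(9.8) = 45 − 54.99 + 25.2 + 28.91 = 44.12.
∂x/∂P_z = +2.95, so E_xy = 2.95·(9.8/44.12) ≈ 0.655.
E_xy > 0: the goods are substitutes.

0.655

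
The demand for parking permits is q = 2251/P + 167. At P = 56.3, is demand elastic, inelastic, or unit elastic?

inelastic

At P = 56.3, q = 206.9822.
dq/dP = −2251/P² = −0.7102.
Point elasticity E = (dq/dP)·(P/q) = -0.7102 × 56.3/206.9822 ≈ -0.193.
|E| ≈ 0.193 < 1, so demand is inelastic.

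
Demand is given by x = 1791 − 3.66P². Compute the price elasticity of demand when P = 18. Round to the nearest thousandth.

-3.919

At P = 18, x = 605.16.
dx/dP = −2·3.66·P = −131.76.
Point elasticity E = (dx/dP)·(P/x) = -131.76 × 18/605.16 ≈ -3.919.
|E| > 1, so demand is elastic at this price.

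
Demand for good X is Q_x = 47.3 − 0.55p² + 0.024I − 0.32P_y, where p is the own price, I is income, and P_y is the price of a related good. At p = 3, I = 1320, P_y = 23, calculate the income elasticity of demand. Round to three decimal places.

0.475

Evaluating quantity at (p, I, P_y) gives Q_x = 47.3 − 0.55(3)² + 0.024(1320) − 0.32(23) = 47.3 − 4.95 + 31.68 − 7.36 = 66.67.
∂Q_x/∂I = +0.024, so E_I = 0.024·(1320/66.67) ≈ 0.475.
E_I ∈ (0,1): normal good (necessity).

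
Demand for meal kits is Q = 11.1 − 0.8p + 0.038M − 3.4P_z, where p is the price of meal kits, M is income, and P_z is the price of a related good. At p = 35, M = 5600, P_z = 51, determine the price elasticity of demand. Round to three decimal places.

-1.244

Q = 11.1 − 0.8(35) + 0.038(5600) − 3.4(51) = 11.1 − 28 + 212.8 − 173.4 = 22.5.
∂Q/∂p = −0.8, so E_p = (−0.8)·(35/22.5) ≈ -1.244.
|E_p| > 1: demand is elastic.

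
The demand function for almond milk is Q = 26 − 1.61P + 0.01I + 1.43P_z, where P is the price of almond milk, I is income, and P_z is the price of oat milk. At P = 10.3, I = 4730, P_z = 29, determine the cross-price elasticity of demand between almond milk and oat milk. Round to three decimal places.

Q = 26 − 1.61(10.3) + 0.01(4730) + 1.43(29) = 26 − 16.583 + 47.3 + 41.47 = 98.187.
∂Q/∂P_z = +1.43, so E_xy = 1.43·(29/98.187) ≈ 0.422.
E_xy > 0: the goods are substitutes.

0.422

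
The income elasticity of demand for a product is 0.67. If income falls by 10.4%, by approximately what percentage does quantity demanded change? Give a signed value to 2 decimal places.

-6.97

%ΔQ ≈ E × %ΔI = (0.67) × (-10.4%) ≈ -6.97%.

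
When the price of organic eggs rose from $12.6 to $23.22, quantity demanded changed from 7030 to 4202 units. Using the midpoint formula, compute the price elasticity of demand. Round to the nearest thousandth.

%ΔQ = (4202 − 7030)/[(7030 + 4202)/2] = -2828/5616 ≈ -0.5036.
%Δp = (23.22 − 12.6)/[(12.6 + 23.22)/2] = 10.62/17.91 ≈ 0.5930.
Arc elasticity E = %ΔQ/%Δp ≈ -0.5036/0.5930 ≈ -0.849.
|E| < 1: demand is inelastic over this range.

-0.849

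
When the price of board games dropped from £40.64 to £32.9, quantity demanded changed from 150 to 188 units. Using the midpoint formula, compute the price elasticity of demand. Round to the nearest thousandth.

-1.068

%ΔQ = (188 − 150)/[(150 + 188)/2] = 38/169 ≈ 0.2249.
%ΔP = (32.9 − 40.64)/[(40.64 + 32.9)/2] = -7.74/36.77 ≈ -0.2105.
Arc elasticity E = %ΔQ/%ΔP ≈ 0.2249/-0.2105 ≈ -1.068.
|E| > 1: demand is elastic over this range.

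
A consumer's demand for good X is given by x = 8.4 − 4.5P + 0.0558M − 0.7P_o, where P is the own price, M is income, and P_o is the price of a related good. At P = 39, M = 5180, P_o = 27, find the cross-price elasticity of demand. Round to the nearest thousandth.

-0.183

Evaluating quantity at (P, M, P_o) gives x = 8.4 − 4.5(39) + 0.0558(5180) − 0.7(27) = 8.4 − 175.5 + 289.044 − 18.9 = 103.044.
∂x/∂P_o = −0.7, so E_xy = -0.7·(27/103.044) ≈ -0.183.
E_xy < 0: the goods are complements.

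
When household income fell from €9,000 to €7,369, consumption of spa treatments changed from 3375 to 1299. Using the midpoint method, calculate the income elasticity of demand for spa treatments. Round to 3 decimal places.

%ΔQ = (1299 − 3375)/[(3375+1299)/2] = -2076/2337 ≈ -0.8883.
%ΔI = (7,369 − 9,000)/[(9,000+7,369)/2] = -1631/8184.5 ≈ -0.1993.
E_I = %ΔQ/%ΔI ≈ 4.458.
E_I > 1: normal good (luxury).

4.458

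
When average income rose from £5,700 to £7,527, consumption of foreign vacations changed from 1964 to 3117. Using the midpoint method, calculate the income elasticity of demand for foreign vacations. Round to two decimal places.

1.64

%ΔQ = (3117 − 1964)/[(1964+3117)/2] = 1153/2540.5 ≈ 0.4538.
%ΔI = (7,527 − 5,700)/[(5,700+7,527)/2] = 1827/6613.5 ≈ 0.2763.
E_I = %ΔQ/%ΔI ≈ 1.64.
E_I > 1: normal good (luxury).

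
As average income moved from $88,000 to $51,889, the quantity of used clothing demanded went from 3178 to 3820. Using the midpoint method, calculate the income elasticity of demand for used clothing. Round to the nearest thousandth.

-0.355

%ΔQ = (3820 − 3178)/[(3178+3820)/2] = 642/3499 ≈ 0.1835.
%ΔI = (51,889 − 88,000)/[(88,000+51,889)/2] = -36111/69944.5 ≈ -0.5163.
E_I = %ΔQ/%ΔI ≈ -0.355.
E_I < 0: inferior good.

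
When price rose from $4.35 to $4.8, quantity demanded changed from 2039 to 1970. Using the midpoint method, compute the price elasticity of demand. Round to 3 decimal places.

%ΔQ = (1970 − 2039)/[(2039 + 1970)/2] = -69/2004.5 ≈ -0.0344.
%Δp = (4.8 − 4.35)/[(4.35 + 4.8)/2] = 0.45/4.575 ≈ 0.0984.
Arc elasticity E = %ΔQ/%Δp ≈ -0.0344/0.0984 ≈ -0.350.
|E| < 1: demand is inelastic over this range.

-0.350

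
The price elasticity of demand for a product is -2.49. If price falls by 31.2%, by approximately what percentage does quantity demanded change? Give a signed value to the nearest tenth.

%ΔQ ≈ E × %ΔP = (-2.49) × (-31.2%) ≈ 77.7%.

77.7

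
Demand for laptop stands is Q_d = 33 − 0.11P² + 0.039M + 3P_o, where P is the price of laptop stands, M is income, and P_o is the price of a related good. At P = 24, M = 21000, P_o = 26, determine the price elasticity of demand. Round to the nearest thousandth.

Substituting, Q_d = 33 − 0.11(24)² + 0.039(21000) + 3(26) = 33 − 63.36 + 819 + 78 = 866.64.
∂Q_d/∂P = −2·0.11·P = -5.28, so E_p = -5.28·(24/866.64) ≈ -0.146.
|E_p| < 1: demand is inelastic.

-0.146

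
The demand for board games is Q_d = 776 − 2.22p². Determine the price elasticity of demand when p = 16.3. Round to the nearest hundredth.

-6.34

At p = 16.3, Q_d = 186.1682.
dQ_d/dp = −2·2.22·p = −72.372.
Point elasticity E = (dQ_d/dp)·(p/Q_d) = -72.372 × 16.3/186.1682 ≈ -6.34.
|E| > 1, so demand is elastic at this price.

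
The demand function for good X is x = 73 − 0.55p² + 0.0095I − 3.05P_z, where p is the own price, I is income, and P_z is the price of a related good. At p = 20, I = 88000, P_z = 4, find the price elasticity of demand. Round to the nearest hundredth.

-0.65

Evaluating quantity at (p, I, P_z) gives x = 73 − 0.55(20)² + 0.0095(88000) − 3.05(4) = 73 − 220 + 836 − 12.2 = 676.8.
∂x/∂p = −2·0.55·p = -22, so E_p = -22·(20/676.8) ≈ -0.65.
|E_p| < 1: demand is inelastic.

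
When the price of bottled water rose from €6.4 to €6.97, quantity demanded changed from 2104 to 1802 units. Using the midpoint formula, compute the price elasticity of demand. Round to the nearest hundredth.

-1.81

%ΔQ = (1802 − 2104)/[(2104 + 1802)/2] = -302/1953 ≈ -0.1546.
%ΔP = (6.97 − 6.4)/[(6.4 + 6.97)/2] = 0.57/6.685 ≈ 0.0853.
Arc elasticity E = %ΔQ/%ΔP ≈ -0.1546/0.0853 ≈ -1.81.
|E| > 1: demand is elastic over this range.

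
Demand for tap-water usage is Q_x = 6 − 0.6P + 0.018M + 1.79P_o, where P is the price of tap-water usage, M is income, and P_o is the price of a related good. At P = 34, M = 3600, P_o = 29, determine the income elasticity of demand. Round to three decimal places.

Evaluating quantity at (P, M, P_o) gives Q_x = 6 − 0.6(34) + 0.018(3600) + 1.79(29) = 6 − 20.4 + 64.8 + 51.91 = 102.31.
∂Q_x/∂M = +0.018, so E_I = 0.018·(3600/102.31) ≈ 0.633.
E_I ∈ (0,1): normal good (necessity).

0.633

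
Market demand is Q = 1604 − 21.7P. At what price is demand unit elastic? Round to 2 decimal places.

For linear demand Q = a − bP, E = −bP/(a − bP). |E| = 1 ⇒ bP = a − bP ⇒ P = a/(2b).
P = 1604/(2·21.7) ≈ 36.96.

36.96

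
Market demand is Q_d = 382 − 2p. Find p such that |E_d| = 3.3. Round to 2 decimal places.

Set −bp/(a − bp) = −3.3 ⇒ bp = 3.3(a − bp) ⇒ bp(1+3.3) = 3.3·a.
p = 3.3·382/(2·4.3) ≈ 146.58.

146.58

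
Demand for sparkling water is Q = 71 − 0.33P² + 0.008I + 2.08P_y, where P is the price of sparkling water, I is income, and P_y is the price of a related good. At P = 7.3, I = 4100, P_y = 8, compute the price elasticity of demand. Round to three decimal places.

Q = 71 − 0.33(7.3)² + 0.008(4100) + 2.08(8) = 71 − 17.5857 + 32.8 + 16.64 = 102.8543.
∂Q/∂P = −2·0.33·P = -4.818, so E_p = -4.818·(7.3/102.8543) ≈ -0.342.
|E_p| < 1: demand is inelastic.

-0.342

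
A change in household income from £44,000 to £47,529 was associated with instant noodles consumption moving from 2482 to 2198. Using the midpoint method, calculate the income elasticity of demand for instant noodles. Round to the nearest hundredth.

%ΔQ = (2198 − 2482)/[(2482+2198)/2] = -284/2340 ≈ -0.1214.
%ΔM = (47,529 − 44,000)/[(44,000+47,529)/2] = 3529/45764.5 ≈ 0.0771.
E_I = %ΔQ/%ΔM ≈ -1.57.
E_I < 0: inferior good.

-1.57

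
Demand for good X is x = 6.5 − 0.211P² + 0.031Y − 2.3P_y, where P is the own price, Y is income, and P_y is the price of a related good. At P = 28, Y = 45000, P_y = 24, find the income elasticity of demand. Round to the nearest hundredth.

First evaluate x: 6.5 − 0.211(28)² + 0.031(45000) − 2.3(24) = 6.5 − 165.424 + 1395 − 55.2 = 1180.876.
∂x/∂Y = +0.031, so E_I = 0.031·(45000/1180.876) ≈ 1.18.
E_I > 1: normal good (luxury).

1.18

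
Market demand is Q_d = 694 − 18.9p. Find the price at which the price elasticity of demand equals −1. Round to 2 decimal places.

18.36

For linear demand Q_d = a − bp, E = −bp/(a − bp). |E| = 1 ⇒ bp = a − bp ⇒ p = a/(2b).
p = 694/(2·18.9) ≈ 18.36.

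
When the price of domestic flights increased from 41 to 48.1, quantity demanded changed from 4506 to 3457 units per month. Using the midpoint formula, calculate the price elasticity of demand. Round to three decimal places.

%Δq = (3457 − 4506)/[(4506 + 3457)/2] = -1049/3981.5 ≈ -0.2635.
%ΔP = (48.1 − 41)/[(41 + 48.1)/2] = 7.1/44.55 ≈ 0.1594.
Arc elasticity E = %Δq/%ΔP ≈ -0.2635/0.1594 ≈ -1.653.
|E| > 1: demand is elastic over this range.

-1.653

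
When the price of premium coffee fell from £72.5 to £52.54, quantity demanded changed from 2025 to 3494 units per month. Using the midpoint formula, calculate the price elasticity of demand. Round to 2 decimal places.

-1.67

%ΔQ = (3494 − 2025)/[(2025 + 3494)/2] = 1469/2759.5 ≈ 0.5323.
%Δp = (52.54 − 72.5)/[(72.5 + 52.54)/2] = -19.96/62.52 ≈ -0.3193.
Arc elasticity E = %ΔQ/%Δp ≈ 0.5323/-0.3193 ≈ -1.67.
|E| > 1: demand is elastic over this range.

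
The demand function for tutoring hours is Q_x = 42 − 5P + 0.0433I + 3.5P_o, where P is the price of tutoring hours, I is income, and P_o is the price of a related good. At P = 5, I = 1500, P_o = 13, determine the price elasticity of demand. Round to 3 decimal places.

-0.196

Evaluating quantity at (P, I, P_o) gives Q_x = 42 − 5(5) + 0.0433(1500) + 3.5(13) = 42 − 25 + 64.95 + 45.5 = 127.45.
∂Q_x/∂P = −5, so E_p = (−5)·(5/127.45) ≈ -0.196.
|E_p| < 1: demand is inelastic.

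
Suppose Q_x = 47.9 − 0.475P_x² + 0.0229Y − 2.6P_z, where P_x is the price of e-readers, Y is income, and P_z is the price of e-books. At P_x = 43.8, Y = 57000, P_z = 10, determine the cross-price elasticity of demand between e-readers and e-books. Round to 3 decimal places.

At the given point, Q_x = 47.9 − 0.475(43.8)² + 0.0229(57000) − 2.6(10) = 47.9 − 911.259 + 1305.3 − 26 = 415.941.
∂Q_x/∂P_z = −2.6, so E_xy = -2.6·(10/415.941) ≈ -0.063.
E_xy < 0: the goods are complements.

-0.063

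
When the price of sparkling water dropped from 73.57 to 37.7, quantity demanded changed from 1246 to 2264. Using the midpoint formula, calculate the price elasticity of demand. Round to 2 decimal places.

-0.90

%Δq = (2264 − 1246)/[(1246 + 2264)/2] = 1018/1755 ≈ 0.5801.
%ΔP = (37.7 − 73.57)/[(73.57 + 37.7)/2] = -35.87/55.635 ≈ -0.6447.
Arc elasticity E = %Δq/%ΔP ≈ 0.5801/-0.6447 ≈ -0.90.
|E| < 1: demand is inelastic over this range.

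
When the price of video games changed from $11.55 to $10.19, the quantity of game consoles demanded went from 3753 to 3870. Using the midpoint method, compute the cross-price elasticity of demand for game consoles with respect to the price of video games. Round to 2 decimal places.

%ΔQ_x = (3870 − 3753)/[(3753+3870)/2] = 117/3811.5 ≈ 0.0307.
%ΔP_y = (10.19 − 11.55)/[(11.55+10.19)/2] ≈ -0.1251.
E_xy = 0.0307/-0.1251 ≈ -0.25.
E_xy < 0, so game consoles and video games are complements.

-0.25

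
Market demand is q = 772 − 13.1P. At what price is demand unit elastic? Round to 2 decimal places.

For linear demand q = a − bP, E = −bP/(a − bP). |E| = 1 ⇒ bP = a − bP ⇒ P = a/(2b).
P = 772/(2·13.1) ≈ 29.47.

29.47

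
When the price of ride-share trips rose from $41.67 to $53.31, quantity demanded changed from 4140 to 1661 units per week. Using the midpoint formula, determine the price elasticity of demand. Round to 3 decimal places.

-3.487

%Δq = (1661 − 4140)/[(4140 + 1661)/2] = -2479/2900.5 ≈ -0.8547.
%Δp = (53.31 − 41.67)/[(41.67 + 53.31)/2] = 11.64/47.49 ≈ 0.2451.
Arc elasticity E = %Δq/%Δp ≈ -0.8547/0.2451 ≈ -3.487.
|E| > 1: demand is elastic over this range.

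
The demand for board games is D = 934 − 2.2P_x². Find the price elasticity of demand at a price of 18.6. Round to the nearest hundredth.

At P_x = 18.6, D = 172.888.
dD/dP_x = −2·2.2·P_x = −81.84.
Point elasticity E = (dD/dP_x)·(P_x/D) = -81.84 × 18.6/172.888 ≈ -8.80.
|E| > 1, so demand is elastic at this price.

-8.80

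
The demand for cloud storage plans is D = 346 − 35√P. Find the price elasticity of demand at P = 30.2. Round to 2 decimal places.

-0.63

At P = 30.2, D = 153.6592.
dD/dP = −35/(2√P) = −35/(2·5.4955).
Point elasticity E = (dD/dP)·(P/D) = -3.1845 × 30.2/153.6592 ≈ -0.63.
|E| < 1, so demand is inelastic at this price.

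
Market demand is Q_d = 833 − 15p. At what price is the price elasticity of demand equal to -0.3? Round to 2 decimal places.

12.82

Set −bp/(a − bp) = −0.3 ⇒ bp = 0.3(a − bp) ⇒ bp(1+0.3) = 0.3·a.
p = 0.3·833/(15·1.3) ≈ 12.82.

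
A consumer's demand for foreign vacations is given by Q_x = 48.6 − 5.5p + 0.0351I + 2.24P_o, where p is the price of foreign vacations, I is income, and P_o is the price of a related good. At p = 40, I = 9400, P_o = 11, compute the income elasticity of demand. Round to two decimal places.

1.80

At the given point, Q_x = 48.6 − 5.5(40) + 0.0351(9400) + 2.24(11) = 48.6 − 220 + 329.94 + 24.64 = 183.18.
∂Q_x/∂I = +0.0351, so E_I = 0.0351·(9400/183.18) ≈ 1.80.
E_I > 1: normal good (luxury).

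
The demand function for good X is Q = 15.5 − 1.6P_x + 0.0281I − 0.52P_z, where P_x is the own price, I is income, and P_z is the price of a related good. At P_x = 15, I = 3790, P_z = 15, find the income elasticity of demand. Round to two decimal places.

Q = 15.5 − 1.6(15) + 0.0281(3790) − 0.52(15) = 15.5 − 24 + 106.499 − 7.8 = 90.199.
∂Q/∂I = +0.0281, so E_I = 0.0281·(3790/90.199) ≈ 1.18.
E_I > 1: normal good (luxury).

1.18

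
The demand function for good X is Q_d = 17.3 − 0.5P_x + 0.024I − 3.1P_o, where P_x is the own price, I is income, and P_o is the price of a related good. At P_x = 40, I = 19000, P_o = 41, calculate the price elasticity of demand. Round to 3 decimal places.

Evaluating quantity at (P_x, I, P_o) gives Q_d = 17.3 − 0.5(40) + 0.024(19000) − 3.1(41) = 17.3 − 20 + 456 − 127.1 = 326.2.
∂Q_d/∂P_x = −0.5, so E_p = (−0.5)·(40/326.2) ≈ -0.061.
|E_p| < 1: demand is inelastic.

-0.061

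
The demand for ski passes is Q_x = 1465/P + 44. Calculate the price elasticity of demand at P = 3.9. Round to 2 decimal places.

-0.90

At P = 3.9, Q_x = 419.641.
dQ_x/dP = −1465/P² = −96.3182.
Point elasticity E = (dQ_x/dP)·(P/Q_x) = -96.3182 × 3.9/419.641 ≈ -0.90.
|E| < 1, so demand is inelastic at this price.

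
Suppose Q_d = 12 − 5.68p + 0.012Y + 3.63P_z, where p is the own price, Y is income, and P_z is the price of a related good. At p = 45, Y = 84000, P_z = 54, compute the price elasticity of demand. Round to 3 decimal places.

At the given point, Q_d = 12 − 5.68(45) + 0.012(84000) + 3.63(54) = 12 − 255.6 + 1008 + 196.02 = 960.42.
∂Q_d/∂p = −5.68, so E_p = (−5.68)·(45/960.42) ≈ -0.266.
|E_p| < 1: demand is inelastic.

-0.266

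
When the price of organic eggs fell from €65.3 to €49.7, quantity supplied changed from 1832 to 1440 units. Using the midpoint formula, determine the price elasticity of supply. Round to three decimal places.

%ΔQ = (1440 − 1832)/[(1832 + 1440)/2] = -392/1636 ≈ -0.2396.
%Δp = (49.7 − 65.3)/[(65.3 + 49.7)/2] = -15.6/57.5 ≈ -0.2713.
Arc elasticity E = %ΔQ/%Δp ≈ -0.2396/-0.2713 ≈ 0.883.
|E| < 1: supply is inelastic over this range.

0.883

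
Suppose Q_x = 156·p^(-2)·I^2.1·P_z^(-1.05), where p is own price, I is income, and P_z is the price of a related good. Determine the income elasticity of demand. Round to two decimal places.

For a Cobb–Douglas (constant-elasticity) form Q_x = A·I^α·…, the elasticity with respect to I equals the exponent α at every point.
Here the exponent on I is 2.1, so the income elasticity of demand is 2.10.

2.10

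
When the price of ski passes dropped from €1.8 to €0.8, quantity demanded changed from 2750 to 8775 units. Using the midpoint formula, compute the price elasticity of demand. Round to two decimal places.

-1.36

%Δq = (8775 − 2750)/[(2750 + 8775)/2] = 6025/5762.5 ≈ 1.0456.
%Δp = (0.8 − 1.8)/[(1.8 + 0.8)/2] = -1/1.3 ≈ -0.7692.
Arc elasticity E = %Δq/%Δp ≈ 1.0456/-0.7692 ≈ -1.36.
|E| > 1: demand is elastic over this range.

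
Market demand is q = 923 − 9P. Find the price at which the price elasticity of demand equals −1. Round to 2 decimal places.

51.28

For linear demand q = a − bP, E = −bP/(a − bP). |E| = 1 ⇒ bP = a − bP ⇒ P = a/(2b).
P = 923/(2·9) ≈ 51.28.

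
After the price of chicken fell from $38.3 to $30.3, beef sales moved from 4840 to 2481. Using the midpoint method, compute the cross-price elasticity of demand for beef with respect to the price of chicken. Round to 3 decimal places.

%ΔQ_x = (2481 − 4840)/[(4840+2481)/2] = -2359/3660.5 ≈ -0.6444.
%ΔP_y = (30.3 − 38.3)/[(38.3+30.3)/2] ≈ -0.2332.
E_xy = -0.6444/-0.2332 ≈ 2.763.
E_xy > 0, so beef and chicken are substitutes.

2.763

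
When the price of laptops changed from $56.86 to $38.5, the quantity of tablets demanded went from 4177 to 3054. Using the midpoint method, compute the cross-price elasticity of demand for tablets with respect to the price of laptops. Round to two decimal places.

%ΔQ_x = (3054 − 4177)/[(4177+3054)/2] = -1123/3615.5 ≈ -0.3106.
%ΔP_y = (38.5 − 56.86)/[(56.86+38.5)/2] ≈ -0.3851.
E_xy = -0.3106/-0.3851 ≈ 0.81.
E_xy > 0, so tablets and laptops are substitutes.

0.81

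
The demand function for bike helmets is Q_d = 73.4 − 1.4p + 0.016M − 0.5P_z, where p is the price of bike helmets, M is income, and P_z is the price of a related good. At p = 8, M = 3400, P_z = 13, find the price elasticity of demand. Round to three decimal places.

Evaluating quantity at (p, M, P_z) gives Q_d = 73.4 − 1.4(8) + 0.016(3400) − 0.5(13) = 73.4 − 11.2 + 54.4 − 6.5 = 110.1.
∂Q_d/∂p = −1.4, so E_p = (−1.4)·(8/110.1) ≈ -0.102.
|E_p| < 1: demand is inelastic.

-0.102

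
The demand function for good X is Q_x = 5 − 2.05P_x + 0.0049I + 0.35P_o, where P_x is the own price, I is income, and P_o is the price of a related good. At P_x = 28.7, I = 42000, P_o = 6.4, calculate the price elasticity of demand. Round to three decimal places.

-0.382

Evaluating quantity at (P_x, I, P_o) gives Q_x = 5 − 2.05(28.7) + 0.0049(42000) + 0.35(6.4) = 5 − 58.835 + 205.8 + 2.24 = 154.205.
∂Q_x/∂P_x = −2.05, so E_p = (−2.05)·(28.7/154.205) ≈ -0.382.
|E_p| < 1: demand is inelastic.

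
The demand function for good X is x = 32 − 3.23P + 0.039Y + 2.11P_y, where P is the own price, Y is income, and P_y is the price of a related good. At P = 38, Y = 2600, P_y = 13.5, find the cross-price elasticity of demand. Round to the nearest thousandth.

At the given point, x = 32 − 3.23(38) + 0.039(2600) + 2.11(13.5) = 32 − 122.74 + 101.4 + 28.485 = 39.145.
∂x/∂P_y = +2.11, so E_xy = 2.11·(13.5/39.145) ≈ 0.728.
E_xy > 0: the goods are substitutes.

0.728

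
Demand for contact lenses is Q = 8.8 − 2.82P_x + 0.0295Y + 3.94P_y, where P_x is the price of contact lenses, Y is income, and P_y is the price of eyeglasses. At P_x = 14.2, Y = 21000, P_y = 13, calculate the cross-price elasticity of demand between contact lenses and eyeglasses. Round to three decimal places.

At the given point, Q = 8.8 − 2.82(14.2) + 0.0295(21000) + 3.94(13) = 8.8 − 40.044 + 619.5 + 51.22 = 639.476.
∂Q/∂P_y = +3.94, so E_xy = 3.94·(13/639.476) ≈ 0.080.
E_xy > 0: the goods are substitutes.

0.080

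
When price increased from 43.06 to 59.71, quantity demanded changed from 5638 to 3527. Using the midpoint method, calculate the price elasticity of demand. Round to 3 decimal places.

%Δq = (3527 − 5638)/[(5638 + 3527)/2] = -2111/4582.5 ≈ -0.4607.
%ΔP = (59.71 − 43.06)/[(43.06 + 59.71)/2] = 16.65/51.385 ≈ 0.3240.
Arc elasticity E = %Δq/%ΔP ≈ -0.4607/0.3240 ≈ -1.422.
|E| > 1: demand is elastic over this range.

-1.422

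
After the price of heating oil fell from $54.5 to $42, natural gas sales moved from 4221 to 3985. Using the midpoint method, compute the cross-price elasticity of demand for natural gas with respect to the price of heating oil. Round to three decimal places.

%ΔQ_x = (3985 − 4221)/[(4221+3985)/2] = -236/4103 ≈ -0.0575.
%ΔP_y = (42 − 54.5)/[(54.5+42)/2] ≈ -0.2591.
E_xy = -0.0575/-0.2591 ≈ 0.222.
E_xy > 0, so natural gas and heating oil are substitutes.

0.222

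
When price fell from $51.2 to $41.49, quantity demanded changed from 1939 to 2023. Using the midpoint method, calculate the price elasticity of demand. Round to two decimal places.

-0.20

%ΔQ = (2023 − 1939)/[(1939 + 2023)/2] = 84/1981 ≈ 0.0424.
%ΔP = (41.49 − 51.2)/[(51.2 + 41.49)/2] = -9.71/46.345 ≈ -0.2095.
Arc elasticity E = %ΔQ/%ΔP ≈ 0.0424/-0.2095 ≈ -0.20.
|E| < 1: demand is inelastic over this range.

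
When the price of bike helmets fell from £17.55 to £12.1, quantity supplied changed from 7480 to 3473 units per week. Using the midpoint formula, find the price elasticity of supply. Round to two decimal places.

%Δq = (3473 − 7480)/[(7480 + 3473)/2] = -4007/5476.5 ≈ -0.7317.
%Δp = (12.1 − 17.55)/[(17.55 + 12.1)/2] = -5.45/14.825 ≈ -0.3676.
Arc elasticity E = %Δq/%Δp ≈ -0.7317/-0.3676 ≈ 1.99.
|E| > 1: supply is elastic over this range.

1.99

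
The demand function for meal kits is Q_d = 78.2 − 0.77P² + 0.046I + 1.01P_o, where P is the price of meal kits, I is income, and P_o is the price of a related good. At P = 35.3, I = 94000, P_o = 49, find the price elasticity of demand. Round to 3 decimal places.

-0.550

Evaluating quantity at (P, I, P_o) gives Q_d = 78.2 − 0.77(35.3)² + 0.046(94000) + 1.01(49) = 78.2 − 959.4893 + 4324 + 49.49 = 3492.2007.
∂Q_d/∂P = −2·0.77·P = -54.362, so E_p = -54.362·(35.3/3492.2007) ≈ -0.550.
|E_p| < 1: demand is inelastic.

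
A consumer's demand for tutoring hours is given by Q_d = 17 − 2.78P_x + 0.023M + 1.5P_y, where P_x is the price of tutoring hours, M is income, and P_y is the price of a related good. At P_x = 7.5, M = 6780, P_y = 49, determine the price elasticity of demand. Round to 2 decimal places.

-0.09

Evaluating quantity at (P_x, M, P_y) gives Q_d = 17 − 2.78(7.5) + 0.023(6780) + 1.5(49) = 17 − 20.85 + 155.94 + 73.5 = 225.59.
∂Q_d/∂P_x = −2.78, so E_p = (−2.78)·(7.5/225.59) ≈ -0.09.
|E_p| < 1: demand is inelastic.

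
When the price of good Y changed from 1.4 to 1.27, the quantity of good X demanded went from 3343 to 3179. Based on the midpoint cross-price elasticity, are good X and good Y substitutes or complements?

substitutes

%ΔQ_x = (3179 − 3343)/[(3343+3179)/2] = -164/3261 ≈ -0.0503.
%ΔP_y = (1.27 − 1.4)/[(1.4+1.27)/2] ≈ -0.0974.
E_xy = -0.0503/-0.0974 ≈ 0.516.
E_xy > 0, so the goods are substitutes.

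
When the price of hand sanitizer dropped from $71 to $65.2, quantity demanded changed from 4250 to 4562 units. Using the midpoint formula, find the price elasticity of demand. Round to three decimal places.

-0.831

%Δq = (4562 − 4250)/[(4250 + 4562)/2] = 312/4406 ≈ 0.0708.
%ΔP = (65.2 − 71)/[(71 + 65.2)/2] = -5.8/68.1 ≈ -0.0852.
Arc elasticity E = %Δq/%ΔP ≈ 0.0708/-0.0852 ≈ -0.831.
|E| < 1: demand is inelastic over this range.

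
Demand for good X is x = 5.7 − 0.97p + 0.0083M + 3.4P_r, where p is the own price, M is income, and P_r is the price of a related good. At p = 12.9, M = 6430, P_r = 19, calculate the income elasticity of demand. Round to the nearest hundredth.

0.48

Substituting, x = 5.7 − 0.97(12.9) + 0.0083(6430) + 3.4(19) = 5.7 − 12.513 + 53.369 + 64.6 = 111.156.
∂x/∂M = +0.0083, so E_I = 0.0083·(6430/111.156) ≈ 0.48.
E_I ∈ (0,1): normal good (necessity).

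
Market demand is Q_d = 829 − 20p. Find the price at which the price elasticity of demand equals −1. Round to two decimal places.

For linear demand Q_d = a − bp, E = −bp/(a − bp). |E| = 1 ⇒ bp = a − bp ⇒ p = a/(2b).
p = 829/(2·20) ≈ 20.73.

20.73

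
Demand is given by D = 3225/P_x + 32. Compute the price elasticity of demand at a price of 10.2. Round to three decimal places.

-0.908

At P_x = 10.2, D = 348.1765.
dD/dP_x = −3225/P_x² = −30.9977.
Point elasticity E = (dD/dP_x)·(P_x/D) = -30.9977 × 10.2/348.1765 ≈ -0.908.
|E| < 1, so demand is inelastic at this price.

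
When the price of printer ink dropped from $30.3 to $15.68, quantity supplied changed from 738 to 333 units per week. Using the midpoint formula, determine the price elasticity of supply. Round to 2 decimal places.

%ΔQ = (333 − 738)/[(738 + 333)/2] = -405/535.5 ≈ -0.7563.
%ΔP = (15.68 − 30.3)/[(30.3 + 15.68)/2] = -14.62/22.99 ≈ -0.6359.
Arc elasticity E = %ΔQ/%ΔP ≈ -0.7563/-0.6359 ≈ 1.19.
|E| > 1: supply is elastic over this range.

1.19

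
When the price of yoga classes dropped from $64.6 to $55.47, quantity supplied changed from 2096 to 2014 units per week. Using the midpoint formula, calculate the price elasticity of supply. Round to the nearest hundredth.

0.26

%ΔQ = (2014 − 2096)/[(2096 + 2014)/2] = -82/2055 ≈ -0.0399.
%ΔP = (55.47 − 64.6)/[(64.6 + 55.47)/2] = -9.13/60.035 ≈ -0.1521.
Arc elasticity E = %ΔQ/%ΔP ≈ -0.0399/-0.1521 ≈ 0.26.
|E| < 1: supply is inelastic over this range.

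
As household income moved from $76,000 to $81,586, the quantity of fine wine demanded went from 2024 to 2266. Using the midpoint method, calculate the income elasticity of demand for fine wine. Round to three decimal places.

1.591

%ΔQ = (2266 − 2024)/[(2024+2266)/2] = 242/2145 ≈ 0.1128.
%ΔY = (81,586 − 76,000)/[(76,000+81,586)/2] = 5586/78793 ≈ 0.0709.
E_I = %ΔQ/%ΔY ≈ 1.591.
E_I > 1: normal good (luxury).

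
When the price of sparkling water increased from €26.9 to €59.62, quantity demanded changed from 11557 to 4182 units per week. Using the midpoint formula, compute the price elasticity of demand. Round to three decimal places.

-1.239

%Δq = (4182 − 11557)/[(11557 + 4182)/2] = -7375/7869.5 ≈ -0.9372.
%ΔP = (59.62 − 26.9)/[(26.9 + 59.62)/2] = 32.72/43.26 ≈ 0.7564.
Arc elasticity E = %Δq/%ΔP ≈ -0.9372/0.7564 ≈ -1.239.
|E| > 1: demand is elastic over this range.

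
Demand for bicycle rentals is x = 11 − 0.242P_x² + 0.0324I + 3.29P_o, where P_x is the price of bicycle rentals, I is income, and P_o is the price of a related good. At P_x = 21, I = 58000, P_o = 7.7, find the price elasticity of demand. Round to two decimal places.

Evaluating quantity at (P_x, I, P_o) gives x = 11 − 0.242(21)² + 0.0324(58000) + 3.29(7.7) = 11 − 106.722 + 1879.2 + 25.333 = 1808.811.
∂x/∂P_x = −2·0.242·P_x = -10.164, so E_p = -10.164·(21/1808.811) ≈ -0.12.
|E_p| < 1: demand is inelastic.

-0.12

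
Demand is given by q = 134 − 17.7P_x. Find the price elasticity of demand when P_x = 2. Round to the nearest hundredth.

At P_x = 2, q = 98.6.
dq/dP_x = −17.7.
Point elasticity E = (dq/dP_x)·(P_x/q) = -17.7 × 2/98.6 ≈ -0.36.
|E| < 1, so demand is inelastic at this price.

-0.36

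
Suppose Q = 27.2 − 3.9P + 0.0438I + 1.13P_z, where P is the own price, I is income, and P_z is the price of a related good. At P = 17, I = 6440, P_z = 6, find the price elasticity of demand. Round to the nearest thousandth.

First evaluate Q: 27.2 − 3.9(17) + 0.0438(6440) + 1.13(6) = 27.2 − 66.3 + 282.072 + 6.78 = 249.752.
∂Q/∂P = −3.9, so E_p = (−3.9)·(17/249.752) ≈ -0.265.
|E_p| < 1: demand is inelastic.

-0.265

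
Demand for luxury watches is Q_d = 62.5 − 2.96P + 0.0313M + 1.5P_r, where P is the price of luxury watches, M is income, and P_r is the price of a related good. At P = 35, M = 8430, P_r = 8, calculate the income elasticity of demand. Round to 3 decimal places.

Q_d = 62.5 − 2.96(35) + 0.0313(8430) + 1.5(8) = 62.5 − 103.6 + 263.859 + 12 = 234.759.
∂Q_d/∂M = +0.0313, so E_I = 0.0313·(8430/234.759) ≈ 1.124.
E_I > 1: normal good (luxury).

1.124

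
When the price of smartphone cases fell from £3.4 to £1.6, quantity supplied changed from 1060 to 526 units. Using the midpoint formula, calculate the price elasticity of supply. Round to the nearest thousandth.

0.935

%ΔQ = (526 − 1060)/[(1060 + 526)/2] = -534/793 ≈ -0.6734.
%ΔP = (1.6 − 3.4)/[(3.4 + 1.6)/2] = -1.8/2.5 ≈ -0.7200.
Arc elasticity E = %ΔQ/%ΔP ≈ -0.6734/-0.7200 ≈ 0.935.
|E| < 1: supply is inelastic over this range.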